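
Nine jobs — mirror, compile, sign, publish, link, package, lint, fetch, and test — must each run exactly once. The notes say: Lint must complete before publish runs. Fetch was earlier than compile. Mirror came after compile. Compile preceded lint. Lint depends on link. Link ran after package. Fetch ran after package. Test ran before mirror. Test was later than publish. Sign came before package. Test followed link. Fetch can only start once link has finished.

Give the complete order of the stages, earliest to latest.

sign, package, link, fetch, compile, lint, publish, test, mirror

The constraints fix every adjacent pair, so only one ordering works:
sign → package → link → fetch → compile → lint → publish → test → mirror.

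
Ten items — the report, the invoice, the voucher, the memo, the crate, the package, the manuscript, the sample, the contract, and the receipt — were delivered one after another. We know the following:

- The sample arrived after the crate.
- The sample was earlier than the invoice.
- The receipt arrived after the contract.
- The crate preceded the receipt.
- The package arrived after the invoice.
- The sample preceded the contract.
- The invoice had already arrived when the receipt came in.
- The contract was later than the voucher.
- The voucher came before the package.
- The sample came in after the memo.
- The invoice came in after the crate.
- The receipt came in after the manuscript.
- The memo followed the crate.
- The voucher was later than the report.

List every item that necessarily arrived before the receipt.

the contract, the crate, the invoice, the manuscript, the memo, the report, the sample, the voucher

Directly stated before the receipt: the contract, the crate, the invoice, and the manuscript.
The memo reaches the receipt via the memo → the sample → the contract → the receipt.
The report reaches the receipt via the report → the voucher → the contract → the receipt.
The sample reaches the receipt via the sample → the contract → the receipt.
Likewise the voucher reaches the receipt by chaining the stated constraints.
No chain forces the package ahead of the receipt.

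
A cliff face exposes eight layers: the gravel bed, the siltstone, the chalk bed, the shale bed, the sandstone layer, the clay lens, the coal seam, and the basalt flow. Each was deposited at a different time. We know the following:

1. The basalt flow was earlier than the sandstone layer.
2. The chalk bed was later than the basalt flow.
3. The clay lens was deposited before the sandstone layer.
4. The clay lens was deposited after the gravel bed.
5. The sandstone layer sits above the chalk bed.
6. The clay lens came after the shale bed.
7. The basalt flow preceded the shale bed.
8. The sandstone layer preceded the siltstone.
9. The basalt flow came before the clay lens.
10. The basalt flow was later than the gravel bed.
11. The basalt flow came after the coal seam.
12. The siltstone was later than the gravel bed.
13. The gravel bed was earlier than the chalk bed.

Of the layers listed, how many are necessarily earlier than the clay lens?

Directly stated before the clay lens: the basalt flow, the gravel bed, and the shale bed.
The coal seam reaches the clay lens via the coal seam → the basalt flow → the clay lens.
That's the basalt flow, the coal seam, the gravel bed, and the shale bed — 4 in all.

4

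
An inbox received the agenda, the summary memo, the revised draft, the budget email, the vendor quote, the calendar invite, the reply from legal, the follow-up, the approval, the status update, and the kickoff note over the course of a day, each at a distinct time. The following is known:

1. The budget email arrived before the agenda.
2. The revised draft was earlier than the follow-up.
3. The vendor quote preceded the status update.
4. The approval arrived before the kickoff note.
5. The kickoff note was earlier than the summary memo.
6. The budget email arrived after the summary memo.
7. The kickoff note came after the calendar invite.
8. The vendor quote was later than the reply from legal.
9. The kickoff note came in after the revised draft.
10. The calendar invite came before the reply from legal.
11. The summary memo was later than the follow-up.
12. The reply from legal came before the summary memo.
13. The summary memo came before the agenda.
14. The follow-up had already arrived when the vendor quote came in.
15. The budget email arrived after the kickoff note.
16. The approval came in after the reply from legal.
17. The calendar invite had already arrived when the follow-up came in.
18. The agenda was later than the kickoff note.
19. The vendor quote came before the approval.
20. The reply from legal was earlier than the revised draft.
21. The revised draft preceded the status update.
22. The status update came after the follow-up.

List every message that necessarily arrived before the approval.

the calendar invite, the follow-up, the reply from legal, the revised draft, the vendor quote

Directly stated before the approval: the reply from legal and the vendor quote.
The calendar invite reaches the approval via the calendar invite → the reply from legal → the approval.
The follow-up reaches the approval via the follow-up → the vendor quote → the approval.
The revised draft reaches the approval via the revised draft → the follow-up → the vendor quote → the approval.
No chain forces the summary memo (or any of the others) ahead of the approval.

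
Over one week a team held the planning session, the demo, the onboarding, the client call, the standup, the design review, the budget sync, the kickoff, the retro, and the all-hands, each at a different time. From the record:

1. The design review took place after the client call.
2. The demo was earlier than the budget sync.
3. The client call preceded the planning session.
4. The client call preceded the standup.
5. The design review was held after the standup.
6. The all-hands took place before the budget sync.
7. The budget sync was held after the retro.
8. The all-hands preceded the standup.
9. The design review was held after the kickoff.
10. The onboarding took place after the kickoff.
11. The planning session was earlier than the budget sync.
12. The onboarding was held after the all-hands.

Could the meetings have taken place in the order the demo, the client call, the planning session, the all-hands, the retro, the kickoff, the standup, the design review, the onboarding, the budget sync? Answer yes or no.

yes

Check each stated constraint against the proposed order — e.g. the planning session is ahead of the budget sync; the demo is ahead of the budget sync. Every pair is in the required order; nothing is violated.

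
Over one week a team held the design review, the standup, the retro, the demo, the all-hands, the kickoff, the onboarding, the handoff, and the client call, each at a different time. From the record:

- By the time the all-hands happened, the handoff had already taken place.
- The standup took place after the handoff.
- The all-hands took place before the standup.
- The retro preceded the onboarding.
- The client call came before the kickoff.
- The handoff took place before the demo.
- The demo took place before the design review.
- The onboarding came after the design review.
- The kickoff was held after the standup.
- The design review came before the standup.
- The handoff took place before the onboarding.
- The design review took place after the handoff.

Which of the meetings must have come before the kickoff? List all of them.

Directly stated before the kickoff: the client call and the standup.
The all-hands reaches the kickoff via the all-hands → the standup → the kickoff.
The demo reaches the kickoff via the demo → the design review → the standup → the kickoff.
The design review reaches the kickoff via the design review → the standup → the kickoff.
Likewise the handoff reaches the kickoff by chaining the stated constraints.
No chain forces the retro (or any of the others) ahead of the kickoff.

the all-hands, the client call, the demo, the design review, the handoff, the standup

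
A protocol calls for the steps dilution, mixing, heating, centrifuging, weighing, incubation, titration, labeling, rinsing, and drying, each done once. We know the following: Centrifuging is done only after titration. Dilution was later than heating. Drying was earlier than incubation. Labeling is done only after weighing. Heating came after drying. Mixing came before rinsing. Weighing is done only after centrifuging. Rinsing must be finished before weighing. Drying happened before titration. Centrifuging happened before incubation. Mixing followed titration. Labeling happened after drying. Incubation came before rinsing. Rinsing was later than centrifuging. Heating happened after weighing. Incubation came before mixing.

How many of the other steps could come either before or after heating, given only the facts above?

1

Forced before heating: centrifuging, drying, incubation, mixing, rinsing, titration, and weighing; forced after heating: dilution.
That leaves labeling with no forced order relative to heating — 1.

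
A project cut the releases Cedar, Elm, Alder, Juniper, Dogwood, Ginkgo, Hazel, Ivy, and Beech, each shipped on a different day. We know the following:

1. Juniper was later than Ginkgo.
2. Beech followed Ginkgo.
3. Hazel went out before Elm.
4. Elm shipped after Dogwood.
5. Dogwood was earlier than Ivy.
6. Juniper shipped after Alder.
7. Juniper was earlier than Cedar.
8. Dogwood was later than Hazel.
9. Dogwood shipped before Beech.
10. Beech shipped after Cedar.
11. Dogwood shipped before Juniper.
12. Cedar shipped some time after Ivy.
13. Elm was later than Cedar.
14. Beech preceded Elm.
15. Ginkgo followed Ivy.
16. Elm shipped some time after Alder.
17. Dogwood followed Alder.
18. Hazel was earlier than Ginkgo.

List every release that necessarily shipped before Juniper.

Directly stated before Juniper: Alder, Dogwood, and Ginkgo.
Hazel reaches Juniper via Hazel → Ginkgo → Juniper.
Ivy reaches Juniper via Ivy → Ginkgo → Juniper.
No chain forces Cedar (or any of the others) ahead of Juniper.

Alder, Dogwood, Ginkgo, Hazel, Ivy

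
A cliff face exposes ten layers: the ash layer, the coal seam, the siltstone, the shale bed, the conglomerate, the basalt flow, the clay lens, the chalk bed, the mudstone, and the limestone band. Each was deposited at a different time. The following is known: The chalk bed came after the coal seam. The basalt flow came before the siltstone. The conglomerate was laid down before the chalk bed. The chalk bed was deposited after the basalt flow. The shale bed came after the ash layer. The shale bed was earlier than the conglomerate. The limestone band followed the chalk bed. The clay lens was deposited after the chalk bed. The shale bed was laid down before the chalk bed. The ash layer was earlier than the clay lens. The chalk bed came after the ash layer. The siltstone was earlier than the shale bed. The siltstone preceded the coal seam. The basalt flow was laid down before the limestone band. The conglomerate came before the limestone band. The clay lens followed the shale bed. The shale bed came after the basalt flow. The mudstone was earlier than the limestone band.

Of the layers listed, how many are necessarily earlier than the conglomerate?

4

Directly stated before the conglomerate: the shale bed.
The ash layer reaches the conglomerate via the ash layer → the shale bed → the conglomerate.
The basalt flow reaches the conglomerate via the basalt flow → the shale bed → the conglomerate.
The siltstone reaches the conglomerate via the siltstone → the shale bed → the conglomerate.
That's the ash layer, the basalt flow, the shale bed, and the siltstone — 4 in all.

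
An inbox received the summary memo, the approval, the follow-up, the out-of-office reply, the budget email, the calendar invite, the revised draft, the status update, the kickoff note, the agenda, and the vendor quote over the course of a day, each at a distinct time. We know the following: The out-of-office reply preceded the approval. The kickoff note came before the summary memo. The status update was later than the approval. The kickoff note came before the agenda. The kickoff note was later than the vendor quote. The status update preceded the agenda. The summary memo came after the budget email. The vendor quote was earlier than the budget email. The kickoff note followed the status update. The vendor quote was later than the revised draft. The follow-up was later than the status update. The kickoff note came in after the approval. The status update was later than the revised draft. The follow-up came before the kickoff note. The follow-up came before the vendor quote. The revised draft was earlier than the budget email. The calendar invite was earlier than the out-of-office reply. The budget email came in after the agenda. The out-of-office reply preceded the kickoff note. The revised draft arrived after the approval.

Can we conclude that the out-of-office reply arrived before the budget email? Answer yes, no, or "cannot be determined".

Chain the constraints: the out-of-office reply → the approval → the revised draft → the budget email. Each link is directly stated, so the out-of-office reply comes before the budget email.

yes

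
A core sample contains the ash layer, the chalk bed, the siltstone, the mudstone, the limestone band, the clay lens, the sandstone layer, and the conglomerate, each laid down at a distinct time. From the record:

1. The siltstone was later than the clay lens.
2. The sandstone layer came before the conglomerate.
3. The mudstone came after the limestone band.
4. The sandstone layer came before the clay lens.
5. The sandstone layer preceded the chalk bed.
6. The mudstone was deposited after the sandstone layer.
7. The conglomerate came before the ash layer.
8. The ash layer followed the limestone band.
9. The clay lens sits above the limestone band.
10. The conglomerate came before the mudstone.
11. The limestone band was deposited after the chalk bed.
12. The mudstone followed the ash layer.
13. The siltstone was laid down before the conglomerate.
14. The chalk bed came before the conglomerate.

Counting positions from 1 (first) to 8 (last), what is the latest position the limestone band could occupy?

3

The limestone band must come before the ash layer, the clay lens, the conglomerate, the mudstone, and the siltstone — 5 layers forced after it.
Everything else can be placed before the limestone band in some valid order, so the limestone band can sit as late as position 8 − 5 = 3.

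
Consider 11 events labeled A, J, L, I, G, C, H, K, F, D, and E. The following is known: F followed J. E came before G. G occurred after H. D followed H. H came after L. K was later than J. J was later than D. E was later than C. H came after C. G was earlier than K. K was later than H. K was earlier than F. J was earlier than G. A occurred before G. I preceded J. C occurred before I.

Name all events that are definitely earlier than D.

C, H, L

Directly stated before D: H.
C reaches D via C → H → D.
L reaches D via L → H → D.
No chain forces A (or any of the others) ahead of D.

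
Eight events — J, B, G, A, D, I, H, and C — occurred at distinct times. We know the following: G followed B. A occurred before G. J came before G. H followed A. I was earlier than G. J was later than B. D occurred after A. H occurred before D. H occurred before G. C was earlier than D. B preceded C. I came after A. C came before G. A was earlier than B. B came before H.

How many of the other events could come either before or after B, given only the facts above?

1

Forced before B: A; forced after B: C, D, G, H, and J.
That leaves I with no forced order relative to B — 1.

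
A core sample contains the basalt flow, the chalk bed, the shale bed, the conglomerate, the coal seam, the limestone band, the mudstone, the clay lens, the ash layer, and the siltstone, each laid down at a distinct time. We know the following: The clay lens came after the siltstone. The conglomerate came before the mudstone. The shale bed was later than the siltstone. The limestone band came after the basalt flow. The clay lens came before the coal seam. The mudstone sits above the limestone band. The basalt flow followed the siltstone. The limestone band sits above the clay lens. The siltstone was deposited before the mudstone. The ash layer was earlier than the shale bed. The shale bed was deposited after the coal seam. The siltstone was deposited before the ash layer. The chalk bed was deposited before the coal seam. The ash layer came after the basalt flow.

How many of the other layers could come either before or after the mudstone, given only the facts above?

Forced before the mudstone: the basalt flow, the clay lens, the conglomerate, the limestone band, and the siltstone.
That leaves the ash layer, the chalk bed, the coal seam, and the shale bed with no forced order relative to the mudstone — 4.

4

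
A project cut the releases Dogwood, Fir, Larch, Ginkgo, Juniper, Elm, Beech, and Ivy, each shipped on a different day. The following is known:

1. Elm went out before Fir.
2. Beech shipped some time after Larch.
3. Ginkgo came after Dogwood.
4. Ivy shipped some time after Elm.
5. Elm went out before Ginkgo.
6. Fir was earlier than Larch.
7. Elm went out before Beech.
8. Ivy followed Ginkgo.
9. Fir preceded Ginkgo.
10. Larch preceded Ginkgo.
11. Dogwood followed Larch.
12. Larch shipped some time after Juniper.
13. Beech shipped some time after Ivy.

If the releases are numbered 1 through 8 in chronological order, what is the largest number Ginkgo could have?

Ginkgo must come before Beech and Ivy — 2 releases forced after it.
Everything else can be placed before Ginkgo in some valid order, so Ginkgo can sit as late as position 8 − 2 = 6.

6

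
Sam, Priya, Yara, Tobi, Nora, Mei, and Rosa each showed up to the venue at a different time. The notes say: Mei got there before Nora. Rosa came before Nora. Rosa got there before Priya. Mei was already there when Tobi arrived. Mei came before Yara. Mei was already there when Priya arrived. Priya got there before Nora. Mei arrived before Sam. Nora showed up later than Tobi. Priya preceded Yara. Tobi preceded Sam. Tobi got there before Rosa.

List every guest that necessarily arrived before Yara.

Directly stated before Yara: Mei and Priya.
Rosa reaches Yara via Rosa → Priya → Yara.
Tobi reaches Yara via Tobi → Rosa → Priya → Yara.
No chain forces Nora (or any of the others) ahead of Yara.

Mei, Priya, Rosa, Tobi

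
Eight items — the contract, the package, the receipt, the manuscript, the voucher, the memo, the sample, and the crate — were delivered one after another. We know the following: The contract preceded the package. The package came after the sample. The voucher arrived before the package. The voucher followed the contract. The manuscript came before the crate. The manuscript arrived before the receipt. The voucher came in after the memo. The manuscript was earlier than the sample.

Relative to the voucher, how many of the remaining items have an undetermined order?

Forced before the voucher: the contract and the memo; forced after the voucher: the package.
That leaves the crate, the manuscript, the receipt, and the sample with no forced order relative to the voucher — 4.

4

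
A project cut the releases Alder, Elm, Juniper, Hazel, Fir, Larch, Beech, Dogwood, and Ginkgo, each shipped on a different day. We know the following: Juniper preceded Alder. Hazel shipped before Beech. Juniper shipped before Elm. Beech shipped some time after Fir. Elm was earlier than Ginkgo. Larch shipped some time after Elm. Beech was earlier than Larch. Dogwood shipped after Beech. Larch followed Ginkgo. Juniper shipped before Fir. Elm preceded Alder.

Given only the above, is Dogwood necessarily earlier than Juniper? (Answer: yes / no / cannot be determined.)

Tracing the constraints gives Juniper → Fir → Beech → Dogwood, so Juniper must come before Dogwood.
That means Dogwood cannot be before Juniper.

no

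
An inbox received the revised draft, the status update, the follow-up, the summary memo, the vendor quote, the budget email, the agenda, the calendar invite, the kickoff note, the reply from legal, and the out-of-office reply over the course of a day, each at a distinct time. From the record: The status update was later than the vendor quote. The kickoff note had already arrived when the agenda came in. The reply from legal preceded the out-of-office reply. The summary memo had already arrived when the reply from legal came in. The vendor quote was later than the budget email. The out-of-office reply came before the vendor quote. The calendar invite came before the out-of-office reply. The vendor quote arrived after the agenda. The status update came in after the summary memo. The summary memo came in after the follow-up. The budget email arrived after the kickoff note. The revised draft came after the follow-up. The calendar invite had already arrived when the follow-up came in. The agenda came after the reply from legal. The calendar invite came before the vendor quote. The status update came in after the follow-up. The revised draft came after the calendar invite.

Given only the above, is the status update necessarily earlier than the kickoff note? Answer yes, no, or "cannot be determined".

no

Tracing the constraints gives the kickoff note → the agenda → the vendor quote → the status update, so the kickoff note must come before the status update.
That means the status update cannot be before the kickoff note.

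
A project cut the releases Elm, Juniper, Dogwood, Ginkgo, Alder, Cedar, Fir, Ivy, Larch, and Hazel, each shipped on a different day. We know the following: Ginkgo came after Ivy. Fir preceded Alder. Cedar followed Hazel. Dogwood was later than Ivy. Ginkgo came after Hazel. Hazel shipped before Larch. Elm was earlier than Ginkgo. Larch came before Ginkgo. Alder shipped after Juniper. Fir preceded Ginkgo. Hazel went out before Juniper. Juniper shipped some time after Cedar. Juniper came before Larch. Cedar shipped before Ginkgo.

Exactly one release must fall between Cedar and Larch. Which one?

Tracing the constraints gives Cedar → Juniper → Larch, so Juniper sits after Cedar and before Larch.
No other release is forced both after Cedar and before Larch.

Juniper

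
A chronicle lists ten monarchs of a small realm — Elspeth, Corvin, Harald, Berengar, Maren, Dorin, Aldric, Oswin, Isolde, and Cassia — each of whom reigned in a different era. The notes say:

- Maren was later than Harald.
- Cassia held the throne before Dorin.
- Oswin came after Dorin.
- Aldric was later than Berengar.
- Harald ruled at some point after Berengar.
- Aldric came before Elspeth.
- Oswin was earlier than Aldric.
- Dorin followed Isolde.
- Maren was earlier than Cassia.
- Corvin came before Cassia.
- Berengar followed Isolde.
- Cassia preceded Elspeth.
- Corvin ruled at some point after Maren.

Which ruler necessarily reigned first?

Isolde has a chain of constraints placing them before every other ruler, so Isolde must be first.

Isolde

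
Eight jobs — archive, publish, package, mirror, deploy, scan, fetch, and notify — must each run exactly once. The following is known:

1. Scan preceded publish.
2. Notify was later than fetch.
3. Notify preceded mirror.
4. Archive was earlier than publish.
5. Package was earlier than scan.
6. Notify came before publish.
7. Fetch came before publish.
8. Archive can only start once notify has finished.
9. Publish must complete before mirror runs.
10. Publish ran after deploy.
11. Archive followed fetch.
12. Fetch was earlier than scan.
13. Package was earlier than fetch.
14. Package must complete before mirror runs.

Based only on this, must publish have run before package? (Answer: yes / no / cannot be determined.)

no

Tracing the constraints gives package → fetch → publish, so package must come before publish.
That means publish cannot be before package.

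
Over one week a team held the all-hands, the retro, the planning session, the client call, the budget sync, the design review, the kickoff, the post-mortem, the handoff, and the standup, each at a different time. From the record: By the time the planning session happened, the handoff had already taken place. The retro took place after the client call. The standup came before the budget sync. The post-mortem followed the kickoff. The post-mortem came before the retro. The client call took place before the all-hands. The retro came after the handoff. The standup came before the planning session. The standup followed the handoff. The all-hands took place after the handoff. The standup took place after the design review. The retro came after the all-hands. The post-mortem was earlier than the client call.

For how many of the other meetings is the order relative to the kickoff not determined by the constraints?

5

Forced after the kickoff: the all-hands, the client call, the post-mortem, and the retro.
That leaves the budget sync, the design review, the handoff, the planning session, and the standup with no forced order relative to the kickoff — 5.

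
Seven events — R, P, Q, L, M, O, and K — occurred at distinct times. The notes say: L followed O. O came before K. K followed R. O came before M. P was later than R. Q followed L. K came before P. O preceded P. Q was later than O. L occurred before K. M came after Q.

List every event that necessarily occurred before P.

K, L, O, R

Directly stated before P: K, O, and R.
L reaches P via L → K → P.
No chain forces Q (or any of the others) ahead of P.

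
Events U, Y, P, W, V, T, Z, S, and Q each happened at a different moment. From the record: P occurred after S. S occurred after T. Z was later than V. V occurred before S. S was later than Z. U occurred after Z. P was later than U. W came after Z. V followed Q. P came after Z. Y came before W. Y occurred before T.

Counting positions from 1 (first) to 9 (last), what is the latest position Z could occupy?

5

Z must come before P, S, U, and W — 4 events forced after it.
Everything else can be placed before Z in some valid order, so Z can sit as late as position 9 − 4 = 5.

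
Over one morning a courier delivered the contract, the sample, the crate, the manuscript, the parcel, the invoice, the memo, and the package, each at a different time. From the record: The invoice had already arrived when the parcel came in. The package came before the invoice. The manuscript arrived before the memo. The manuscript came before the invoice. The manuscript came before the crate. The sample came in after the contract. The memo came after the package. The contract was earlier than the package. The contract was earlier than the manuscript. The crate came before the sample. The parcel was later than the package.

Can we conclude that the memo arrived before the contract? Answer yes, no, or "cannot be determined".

no

Tracing the constraints gives the contract → the manuscript → the memo, so the contract must come before the memo.
That means the memo cannot be before the contract.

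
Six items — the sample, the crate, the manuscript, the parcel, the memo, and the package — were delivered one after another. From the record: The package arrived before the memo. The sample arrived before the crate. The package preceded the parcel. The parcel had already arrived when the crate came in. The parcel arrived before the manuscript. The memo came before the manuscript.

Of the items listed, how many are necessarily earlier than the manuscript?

3

Directly stated before the manuscript: the memo and the parcel.
The package reaches the manuscript via the package → the memo → the manuscript.
That's the memo, the package, and the parcel — 3 in all.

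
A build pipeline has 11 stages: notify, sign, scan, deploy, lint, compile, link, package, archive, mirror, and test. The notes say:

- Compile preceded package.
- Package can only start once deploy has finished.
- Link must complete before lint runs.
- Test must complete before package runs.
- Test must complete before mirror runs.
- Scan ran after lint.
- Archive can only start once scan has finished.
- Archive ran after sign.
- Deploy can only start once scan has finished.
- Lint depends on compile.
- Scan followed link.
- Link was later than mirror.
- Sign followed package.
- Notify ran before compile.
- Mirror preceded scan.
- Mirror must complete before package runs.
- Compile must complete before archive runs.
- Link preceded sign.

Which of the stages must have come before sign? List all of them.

compile, deploy, link, lint, mirror, notify, package, scan, test

Directly stated before sign: link and package.
Compile reaches sign via compile → package → sign.
Deploy reaches sign via deploy → package → sign.
Lint reaches sign via lint → scan → deploy → package → sign.
Likewise mirror, notify, scan, and test each reach sign by chaining the stated constraints.
No chain forces archive ahead of sign.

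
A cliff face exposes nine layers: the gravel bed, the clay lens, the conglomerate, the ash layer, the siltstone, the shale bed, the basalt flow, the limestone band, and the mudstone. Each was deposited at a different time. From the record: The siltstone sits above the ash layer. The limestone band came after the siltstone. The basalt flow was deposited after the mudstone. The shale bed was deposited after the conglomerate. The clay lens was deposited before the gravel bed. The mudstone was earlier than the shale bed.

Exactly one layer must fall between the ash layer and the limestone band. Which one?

Tracing the constraints gives the ash layer → the siltstone → the limestone band, so the siltstone sits after the ash layer and before the limestone band.
No other layer is forced both after the ash layer and before the limestone band.

the siltstone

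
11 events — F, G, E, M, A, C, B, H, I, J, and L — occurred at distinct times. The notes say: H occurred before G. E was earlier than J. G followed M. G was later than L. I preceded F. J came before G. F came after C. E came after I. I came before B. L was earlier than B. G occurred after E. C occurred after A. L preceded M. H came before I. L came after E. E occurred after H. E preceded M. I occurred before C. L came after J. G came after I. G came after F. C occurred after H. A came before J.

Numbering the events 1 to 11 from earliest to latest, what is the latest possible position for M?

10

M must come before G — 1 event forced after it.
Everything else can be placed before M in some valid order, so M can sit as late as position 11 − 1 = 10.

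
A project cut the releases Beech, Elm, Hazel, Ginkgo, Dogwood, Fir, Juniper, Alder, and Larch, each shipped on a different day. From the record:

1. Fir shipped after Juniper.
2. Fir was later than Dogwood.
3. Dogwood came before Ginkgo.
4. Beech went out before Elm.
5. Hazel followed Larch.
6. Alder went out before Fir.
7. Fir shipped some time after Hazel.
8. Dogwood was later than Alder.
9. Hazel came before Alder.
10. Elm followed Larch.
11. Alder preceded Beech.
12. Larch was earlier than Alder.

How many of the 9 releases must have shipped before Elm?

4

Directly stated before Elm: Beech and Larch.
Alder reaches Elm via Alder → Beech → Elm.
Hazel reaches Elm via Hazel → Alder → Beech → Elm.
That's Alder, Beech, Hazel, and Larch — 4 in all.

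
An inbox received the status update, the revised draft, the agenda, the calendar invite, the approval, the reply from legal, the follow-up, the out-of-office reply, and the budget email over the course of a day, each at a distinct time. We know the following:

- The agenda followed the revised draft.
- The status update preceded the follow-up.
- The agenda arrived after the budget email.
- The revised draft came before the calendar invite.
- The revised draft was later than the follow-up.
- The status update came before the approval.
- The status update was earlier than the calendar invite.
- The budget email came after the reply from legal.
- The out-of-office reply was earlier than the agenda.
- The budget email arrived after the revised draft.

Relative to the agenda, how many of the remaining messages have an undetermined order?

2

Forced before the agenda: the budget email, the follow-up, the out-of-office reply, the reply from legal, the revised draft, and the status update.
That leaves the approval and the calendar invite with no forced order relative to the agenda — 2.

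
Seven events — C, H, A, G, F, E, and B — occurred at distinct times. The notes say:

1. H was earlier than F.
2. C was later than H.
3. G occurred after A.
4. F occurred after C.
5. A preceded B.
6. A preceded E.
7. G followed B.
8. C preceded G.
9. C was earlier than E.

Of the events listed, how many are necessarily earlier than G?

4

Directly stated before G: A, B, and C.
H reaches G via H → C → G.
That's A, B, C, and H — 4 in all.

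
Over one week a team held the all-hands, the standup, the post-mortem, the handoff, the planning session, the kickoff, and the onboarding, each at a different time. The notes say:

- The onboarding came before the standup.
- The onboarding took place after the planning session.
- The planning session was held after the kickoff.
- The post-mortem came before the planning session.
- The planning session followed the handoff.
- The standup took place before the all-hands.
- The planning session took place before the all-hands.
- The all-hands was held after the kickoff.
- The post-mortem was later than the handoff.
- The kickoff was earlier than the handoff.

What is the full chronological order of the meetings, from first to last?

the kickoff, the handoff, the post-mortem, the planning session, the onboarding, the standup, the all-hands

The constraints fix every adjacent pair, so only one ordering works:
the kickoff → the handoff → the post-mortem → the planning session → the onboarding → the standup → the all-hands.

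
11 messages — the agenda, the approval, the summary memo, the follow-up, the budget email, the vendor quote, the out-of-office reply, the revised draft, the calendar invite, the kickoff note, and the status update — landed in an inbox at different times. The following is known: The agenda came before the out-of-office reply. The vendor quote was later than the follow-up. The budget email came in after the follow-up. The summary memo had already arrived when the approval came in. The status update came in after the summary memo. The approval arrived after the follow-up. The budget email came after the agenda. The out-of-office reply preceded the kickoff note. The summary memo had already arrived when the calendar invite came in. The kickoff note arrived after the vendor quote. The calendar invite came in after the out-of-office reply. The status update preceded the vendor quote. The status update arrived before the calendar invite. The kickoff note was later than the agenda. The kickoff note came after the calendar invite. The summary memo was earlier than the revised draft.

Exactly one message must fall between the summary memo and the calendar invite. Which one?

Tracing the constraints gives the summary memo → the status update → the calendar invite, so the status update sits after the summary memo and before the calendar invite.
No other message is forced both after the summary memo and before the calendar invite.

the status update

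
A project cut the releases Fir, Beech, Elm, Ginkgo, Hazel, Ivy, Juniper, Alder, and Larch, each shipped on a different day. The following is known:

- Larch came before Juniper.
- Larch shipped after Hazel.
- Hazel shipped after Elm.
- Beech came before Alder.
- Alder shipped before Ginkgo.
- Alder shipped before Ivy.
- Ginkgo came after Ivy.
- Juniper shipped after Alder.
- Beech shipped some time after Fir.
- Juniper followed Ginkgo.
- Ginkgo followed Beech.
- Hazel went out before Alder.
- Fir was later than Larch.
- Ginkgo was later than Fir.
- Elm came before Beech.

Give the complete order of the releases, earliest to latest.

Elm, Hazel, Larch, Fir, Beech, Alder, Ivy, Ginkgo, Juniper

The constraints fix every adjacent pair, so only one ordering works:
Elm → Hazel → Larch → Fir → Beech → Alder → Ivy → Ginkgo → Juniper.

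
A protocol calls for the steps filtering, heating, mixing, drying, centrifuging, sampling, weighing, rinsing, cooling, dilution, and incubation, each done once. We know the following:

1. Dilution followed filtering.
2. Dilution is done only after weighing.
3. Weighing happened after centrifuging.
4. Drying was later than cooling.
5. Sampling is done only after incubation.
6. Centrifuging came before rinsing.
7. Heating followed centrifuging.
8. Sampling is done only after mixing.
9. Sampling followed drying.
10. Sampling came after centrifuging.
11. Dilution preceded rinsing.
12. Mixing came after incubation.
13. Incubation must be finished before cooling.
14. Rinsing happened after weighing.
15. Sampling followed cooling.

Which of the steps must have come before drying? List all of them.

cooling, incubation

Directly stated before drying: cooling.
Incubation reaches drying via incubation → cooling → drying.
No chain forces filtering (or any of the others) ahead of drying.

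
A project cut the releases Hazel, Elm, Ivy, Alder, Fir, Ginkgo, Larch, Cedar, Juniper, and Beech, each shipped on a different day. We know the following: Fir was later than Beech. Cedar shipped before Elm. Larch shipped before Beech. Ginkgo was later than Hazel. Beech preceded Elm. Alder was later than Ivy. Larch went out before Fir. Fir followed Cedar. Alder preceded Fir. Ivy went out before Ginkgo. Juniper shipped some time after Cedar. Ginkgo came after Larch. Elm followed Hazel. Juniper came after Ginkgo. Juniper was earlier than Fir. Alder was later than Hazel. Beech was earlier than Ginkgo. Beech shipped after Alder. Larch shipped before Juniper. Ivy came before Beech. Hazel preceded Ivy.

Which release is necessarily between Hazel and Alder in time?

Tracing the constraints gives Hazel → Ivy → Alder, so Ivy sits after Hazel and before Alder.
No other release is forced both after Hazel and before Alder.

Ivy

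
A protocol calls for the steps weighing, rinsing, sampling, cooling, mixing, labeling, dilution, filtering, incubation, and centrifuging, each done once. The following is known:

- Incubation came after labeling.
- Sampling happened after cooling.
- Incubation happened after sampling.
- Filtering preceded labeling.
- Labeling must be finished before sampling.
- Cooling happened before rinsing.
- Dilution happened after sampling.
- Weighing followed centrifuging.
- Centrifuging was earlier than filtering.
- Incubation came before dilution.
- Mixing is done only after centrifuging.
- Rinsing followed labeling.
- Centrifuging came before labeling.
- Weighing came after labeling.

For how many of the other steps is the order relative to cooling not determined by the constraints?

5

Forced after cooling: dilution, incubation, rinsing, and sampling.
That leaves centrifuging, filtering, labeling, mixing, and weighing with no forced order relative to cooling — 5.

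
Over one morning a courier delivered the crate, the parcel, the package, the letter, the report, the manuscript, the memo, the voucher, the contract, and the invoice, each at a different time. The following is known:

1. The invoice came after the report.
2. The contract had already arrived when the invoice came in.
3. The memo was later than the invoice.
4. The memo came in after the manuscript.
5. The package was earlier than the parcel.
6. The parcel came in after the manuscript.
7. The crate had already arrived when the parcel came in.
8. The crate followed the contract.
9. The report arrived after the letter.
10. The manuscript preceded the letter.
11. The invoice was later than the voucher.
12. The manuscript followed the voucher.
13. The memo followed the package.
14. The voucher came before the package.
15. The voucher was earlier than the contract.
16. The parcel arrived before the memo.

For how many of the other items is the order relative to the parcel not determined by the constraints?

3

Forced before the parcel: the contract, the crate, the manuscript, the package, and the voucher; forced after the parcel: the memo.
That leaves the invoice, the letter, and the report with no forced order relative to the parcel — 3.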